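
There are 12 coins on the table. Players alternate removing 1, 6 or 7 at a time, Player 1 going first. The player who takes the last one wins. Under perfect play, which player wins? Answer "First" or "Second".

Second

Positions where the player to move wins (W) vs loses (L):
i:   0  1  2  3  4  5  6  7  8  9 10 11 12
     L  W  L  W  L  W  W  W  W  W  W  W  L
Position 12 is L, so the second player wins.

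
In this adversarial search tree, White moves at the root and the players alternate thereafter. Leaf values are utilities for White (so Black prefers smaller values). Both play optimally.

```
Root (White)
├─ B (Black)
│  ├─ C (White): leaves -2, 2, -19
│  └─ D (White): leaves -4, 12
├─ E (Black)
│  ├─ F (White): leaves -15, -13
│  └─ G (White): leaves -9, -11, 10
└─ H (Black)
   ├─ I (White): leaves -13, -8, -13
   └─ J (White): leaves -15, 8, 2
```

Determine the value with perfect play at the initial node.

C (White): max(-2, 2, -19) = 2
D (White): max(-4, 12) = 12
B (Black): min(2, 12) = 2
F (White): max(-15, -13) = -13
G (White): max(-9, -11, 10) = 10
E (Black): min(-13, 10) = -13
I (White): max(-13, -8, -13) = -8
J (White): max(-15, 8, 2) = 8
H (Black): min(-8, 8) = -8
Root (White): max(2, -13, -8) = 2

2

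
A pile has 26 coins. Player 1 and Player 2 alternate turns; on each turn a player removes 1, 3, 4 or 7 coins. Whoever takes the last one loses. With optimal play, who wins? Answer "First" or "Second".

Compute winning (W) and losing (L) positions by backward induction:
i:   0  1  2  3  4  5  6  7  8  9 10 11 12 13 14 15 16 17 18 19 20 21 22 23 24 25 26
     W  L  W  L  W  W  W  W  W  L  W  L  W  W  W  W  W  L  W  L  W  W  W  W  W  L  W
Position 26 is W, so the first player wins.

First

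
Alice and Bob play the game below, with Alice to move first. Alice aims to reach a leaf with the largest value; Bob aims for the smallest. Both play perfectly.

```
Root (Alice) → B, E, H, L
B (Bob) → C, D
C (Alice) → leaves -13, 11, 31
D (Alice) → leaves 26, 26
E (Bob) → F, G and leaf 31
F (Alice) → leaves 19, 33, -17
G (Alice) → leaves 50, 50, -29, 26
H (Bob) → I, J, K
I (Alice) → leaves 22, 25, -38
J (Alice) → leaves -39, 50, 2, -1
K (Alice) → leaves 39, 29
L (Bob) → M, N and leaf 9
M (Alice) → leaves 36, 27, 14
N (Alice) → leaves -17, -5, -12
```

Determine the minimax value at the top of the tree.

C (Alice): max(-13, 11, 31) = 31
D (Alice): max(26, 26) = 26
B (Bob): min(31, 26) = 26
F (Alice): max(19, 33, -17) = 33
G (Alice): max(50, 50, -29, 26) = 50
E (Bob): min(33, 50, 31) = 31
I (Alice): max(22, 25, -38) = 25
J (Alice): max(-39, 50, 2, -1) = 50
K (Alice): max(39, 29) = 39
H (Bob): min(25, 50, 39) = 25
M (Alice): max(36, 27, 14) = 36
N (Alice): max(-17, -5, -12) = -5
L (Bob): min(36, -5, 9) = -5
Root (Alice): max(26, 31, 25, -5) = 31

31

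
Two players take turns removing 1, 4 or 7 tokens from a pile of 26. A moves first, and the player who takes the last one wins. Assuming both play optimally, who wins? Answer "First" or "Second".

Mark each pile size as W (mover wins) or L (mover loses):
i:   0  1  2  3  4  5  6  7  8  9 10 11 12 13 14 15 16 17 18 19 20 21 22 23 24 25 26
     L  W  L  W  W  L  W  W  L  W  L  W  W  L  W  W  L  W  L  W  W  L  W  W  L  W  L
Position 26 is L, so the second player wins.

Second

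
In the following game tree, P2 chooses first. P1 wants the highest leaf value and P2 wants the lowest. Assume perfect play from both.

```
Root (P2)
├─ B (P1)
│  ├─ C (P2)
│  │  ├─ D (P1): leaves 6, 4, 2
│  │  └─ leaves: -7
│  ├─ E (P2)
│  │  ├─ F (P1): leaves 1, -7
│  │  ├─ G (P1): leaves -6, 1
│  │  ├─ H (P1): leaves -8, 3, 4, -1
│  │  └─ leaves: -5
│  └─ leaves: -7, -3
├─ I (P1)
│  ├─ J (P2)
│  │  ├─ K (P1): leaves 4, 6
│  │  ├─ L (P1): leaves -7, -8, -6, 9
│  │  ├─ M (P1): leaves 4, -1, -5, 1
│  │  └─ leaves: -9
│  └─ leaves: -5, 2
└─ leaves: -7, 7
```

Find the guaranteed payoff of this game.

-7

D (P1): max(6, 4, 2) = 6
C (P2): min(6, -7) = -7
F (P1): max(1, -7) = 1
G (P1): max(-6, 1) = 1
H (P1): max(-8, 3, 4, -1) = 4
E (P2): min(1, 1, 4, -5) = -5
B (P1): max(-7, -5, -7, -3) = -3
K (P1): max(4, 6) = 6
L (P1): max(-7, -8, -6, 9) = 9
M (P1): max(4, -1, -5, 1) = 4
J (P2): min(6, 9, 4, -9) = -9
I (P1): max(-9, -5, 2) = 2
Root (P2): min(-3, 2, -7, 7) = -7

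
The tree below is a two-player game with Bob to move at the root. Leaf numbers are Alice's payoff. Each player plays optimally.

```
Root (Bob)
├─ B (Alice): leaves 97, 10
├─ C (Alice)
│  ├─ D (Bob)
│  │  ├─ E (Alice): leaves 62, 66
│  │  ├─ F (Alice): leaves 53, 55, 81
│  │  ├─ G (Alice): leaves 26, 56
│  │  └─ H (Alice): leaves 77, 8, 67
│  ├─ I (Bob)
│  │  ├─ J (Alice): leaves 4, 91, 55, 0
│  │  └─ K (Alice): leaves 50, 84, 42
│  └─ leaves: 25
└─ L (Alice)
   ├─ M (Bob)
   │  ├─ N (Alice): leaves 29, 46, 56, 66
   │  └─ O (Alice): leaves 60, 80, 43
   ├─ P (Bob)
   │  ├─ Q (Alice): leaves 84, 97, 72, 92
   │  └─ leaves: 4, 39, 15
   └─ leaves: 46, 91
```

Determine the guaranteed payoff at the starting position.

B (Alice): max(97, 10) = 97
E (Alice): max(62, 66) = 66
F (Alice): max(53, 55, 81) = 81
G (Alice): max(26, 56) = 56
H (Alice): max(77, 8, 67) = 77
D (Bob): min(66, 81, 56, 77) = 56
J (Alice): max(4, 91, 55, 0) = 91
K (Alice): max(50, 84, 42) = 84
I (Bob): min(91, 84) = 84
C (Alice): max(56, 84, 25) = 84
N (Alice): max(29, 46, 56, 66) = 66
O (Alice): max(60, 80, 43) = 80
M (Bob): min(66, 80) = 66
Q (Alice): max(84, 97, 72, 92) = 97
P (Bob): min(97, 4, 39, 15) = 4
L (Alice): max(66, 4, 46, 91) = 91
Root (Bob): min(97, 84, 91) = 84

84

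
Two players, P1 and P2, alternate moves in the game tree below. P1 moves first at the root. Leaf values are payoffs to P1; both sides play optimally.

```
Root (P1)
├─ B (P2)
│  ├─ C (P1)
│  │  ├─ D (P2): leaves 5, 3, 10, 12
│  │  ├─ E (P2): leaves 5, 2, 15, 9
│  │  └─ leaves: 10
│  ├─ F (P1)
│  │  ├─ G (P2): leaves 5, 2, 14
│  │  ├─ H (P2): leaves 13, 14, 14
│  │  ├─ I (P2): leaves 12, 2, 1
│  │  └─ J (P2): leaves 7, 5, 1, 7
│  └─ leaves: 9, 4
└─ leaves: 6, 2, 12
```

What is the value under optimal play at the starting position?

D (P2): min(5, 3, 10, 12) = 3
E (P2): min(5, 2, 15, 9) = 2
C (P1): max(3, 2, 10) = 10
G (P2): min(5, 2, 14) = 2
H (P2): min(13, 14, 14) = 13
I (P2): min(12, 2, 1) = 1
J (P2): min(7, 5, 1, 7) = 1
F (P1): max(2, 13, 1, 1) = 13
B (P2): min(10, 13, 9, 4) = 4
Root (P1): max(4, 6, 2, 12) = 12

12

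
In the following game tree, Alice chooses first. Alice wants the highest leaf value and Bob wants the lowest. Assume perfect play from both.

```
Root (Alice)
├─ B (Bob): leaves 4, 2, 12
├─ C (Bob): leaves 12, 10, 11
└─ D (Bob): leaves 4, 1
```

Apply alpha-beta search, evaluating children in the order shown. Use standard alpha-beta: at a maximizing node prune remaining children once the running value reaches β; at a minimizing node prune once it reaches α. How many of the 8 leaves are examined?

7

B [α=-∞,β=+∞]: v=2
C [α=2,β=+∞]: v=10
D [α=10,β=+∞]: v=4 after child 1 ≤ α → α-cutoff, skip 1
Root [α=-∞,β=+∞]: v=10
Leaves evaluated: 7 of 8.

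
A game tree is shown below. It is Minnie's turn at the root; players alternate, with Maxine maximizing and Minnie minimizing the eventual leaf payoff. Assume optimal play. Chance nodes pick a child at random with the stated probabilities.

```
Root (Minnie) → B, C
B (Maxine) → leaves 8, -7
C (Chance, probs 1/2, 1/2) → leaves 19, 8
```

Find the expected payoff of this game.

8

B (Maxine): max(8, -7) = 8
C (Chance): 1/2·19 + 1/2·8 = 13.5
Root (Minnie): min(8, 13.5) = 8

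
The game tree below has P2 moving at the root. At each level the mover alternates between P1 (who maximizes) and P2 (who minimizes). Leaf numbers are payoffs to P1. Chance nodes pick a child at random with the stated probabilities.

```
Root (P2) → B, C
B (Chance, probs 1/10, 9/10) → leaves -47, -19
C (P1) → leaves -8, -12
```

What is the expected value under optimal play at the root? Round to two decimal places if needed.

-21.8

B (Chance): 1/10·-47 + 9/10·-19 = -21.8
C (P1): max(-8, -12) = -8
Root (P2): min(-21.8, -8) = -21.8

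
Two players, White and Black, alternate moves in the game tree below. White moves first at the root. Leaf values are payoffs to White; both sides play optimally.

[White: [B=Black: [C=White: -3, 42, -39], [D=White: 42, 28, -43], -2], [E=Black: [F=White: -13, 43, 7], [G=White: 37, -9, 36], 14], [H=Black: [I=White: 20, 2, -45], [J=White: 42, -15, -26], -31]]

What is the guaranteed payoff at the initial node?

C (White): max(-3, 42, -39) = 42
D (White): max(42, 28, -43) = 42
B (Black): min(42, 42, -2) = -2
F (White): max(-13, 43, 7) = 43
G (White): max(37, -9, 36) = 37
E (Black): min(43, 37, 14) = 14
I (White): max(20, 2, -45) = 20
J (White): max(42, -15, -26) = 42
H (Black): min(20, 42, -31) = -31
Root (White): max(-2, 14, -31) = 14

14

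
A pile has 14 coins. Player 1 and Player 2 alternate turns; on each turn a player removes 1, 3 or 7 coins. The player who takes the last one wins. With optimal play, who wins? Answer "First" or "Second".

Mark each pile size as W (mover wins) or L (mover loses):
i:   0  1  2  3  4  5  6  7  8  9 10 11 12 13 14
     L  W  L  W  L  W  L  W  L  W  L  W  L  W  L
Position 14 is L, so the second player wins.

Second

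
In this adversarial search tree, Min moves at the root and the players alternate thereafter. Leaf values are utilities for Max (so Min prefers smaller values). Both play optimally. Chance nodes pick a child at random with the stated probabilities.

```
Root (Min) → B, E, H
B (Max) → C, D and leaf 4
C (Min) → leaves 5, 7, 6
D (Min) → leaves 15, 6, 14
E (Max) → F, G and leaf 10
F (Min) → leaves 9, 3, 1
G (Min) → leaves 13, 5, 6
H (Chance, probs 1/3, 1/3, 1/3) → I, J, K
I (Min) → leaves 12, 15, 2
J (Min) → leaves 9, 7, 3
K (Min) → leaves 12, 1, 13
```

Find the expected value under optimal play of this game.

2

C (Min): min(5, 7, 6) = 5
D (Min): min(15, 6, 14) = 6
B (Max): max(5, 6, 4) = 6
F (Min): min(9, 3, 1) = 1
G (Min): min(13, 5, 6) = 5
E (Max): max(1, 5, 10) = 10
I (Min): min(12, 15, 2) = 2
J (Min): min(9, 7, 3) = 3
K (Min): min(12, 1, 13) = 1
H (Chance): 1/3·2 + 1/3·3 + 1/3·1 = 2
Root (Min): min(6, 10, 2) = 2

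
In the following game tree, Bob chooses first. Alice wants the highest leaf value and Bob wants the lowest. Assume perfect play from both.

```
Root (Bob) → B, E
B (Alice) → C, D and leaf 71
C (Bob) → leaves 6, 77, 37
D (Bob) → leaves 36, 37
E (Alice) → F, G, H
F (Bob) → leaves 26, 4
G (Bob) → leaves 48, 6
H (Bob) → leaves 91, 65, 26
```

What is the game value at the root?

C (Bob): min(6, 77, 37) = 6
D (Bob): min(36, 37) = 36
B (Alice): max(6, 36, 71) = 71
F (Bob): min(26, 4) = 4
G (Bob): min(48, 6) = 6
H (Bob): min(91, 65, 26) = 26
E (Alice): max(4, 6, 26) = 26
Root (Bob): min(71, 26) = 26

26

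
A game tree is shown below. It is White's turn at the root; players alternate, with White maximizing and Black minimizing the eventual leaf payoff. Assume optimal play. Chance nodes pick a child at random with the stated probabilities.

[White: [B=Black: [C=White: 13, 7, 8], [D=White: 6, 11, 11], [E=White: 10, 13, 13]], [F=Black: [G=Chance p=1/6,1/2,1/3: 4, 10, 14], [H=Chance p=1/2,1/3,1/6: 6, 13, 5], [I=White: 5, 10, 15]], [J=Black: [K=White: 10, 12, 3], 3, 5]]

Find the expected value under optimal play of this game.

11

C (White): max(13, 7, 8) = 13
D (White): max(6, 11, 11) = 11
E (White): max(10, 13, 13) = 13
B (Black): min(13, 11, 13) = 11
G (Chance): 1/6·4 + 1/2·10 + 1/3·14 = 10.33
H (Chance): 1/2·6 + 1/3·13 + 1/6·5 = 8.17
I (White): max(5, 10, 15) = 15
F (Black): min(10.33, 8.17, 15) = 8.17
K (White): max(10, 12, 3) = 12
J (Black): min(12, 3, 5) = 3
Root (White): max(11, 8.17, 3) = 11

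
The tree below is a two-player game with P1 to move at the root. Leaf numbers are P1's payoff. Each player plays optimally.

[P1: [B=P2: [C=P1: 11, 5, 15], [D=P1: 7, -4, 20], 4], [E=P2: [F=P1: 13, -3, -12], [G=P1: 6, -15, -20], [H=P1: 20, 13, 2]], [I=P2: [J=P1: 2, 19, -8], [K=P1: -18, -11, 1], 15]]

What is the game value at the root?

6

C (P1): max(11, 5, 15) = 15
D (P1): max(7, -4, 20) = 20
B (P2): min(15, 20, 4) = 4
F (P1): max(13, -3, -12) = 13
G (P1): max(6, -15, -20) = 6
H (P1): max(20, 13, 2) = 20
E (P2): min(13, 6, 20) = 6
J (P1): max(2, 19, -8) = 19
K (P1): max(-18, -11, 1) = 1
I (P2): min(19, 1, 15) = 1
Root (P1): max(4, 6, 1) = 6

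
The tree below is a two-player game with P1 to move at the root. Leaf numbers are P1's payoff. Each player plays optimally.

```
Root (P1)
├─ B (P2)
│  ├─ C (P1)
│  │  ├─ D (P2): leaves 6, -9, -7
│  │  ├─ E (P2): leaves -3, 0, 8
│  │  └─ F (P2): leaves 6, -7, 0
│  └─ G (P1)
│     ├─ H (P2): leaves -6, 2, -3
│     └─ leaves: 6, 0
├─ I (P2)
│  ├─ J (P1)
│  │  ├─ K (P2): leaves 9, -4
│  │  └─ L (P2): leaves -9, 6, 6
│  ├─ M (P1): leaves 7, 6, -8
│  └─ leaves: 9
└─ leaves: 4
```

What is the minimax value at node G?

H: min(-6, 2, -3) = -6
G: max(-6, 6, 0) = 6

6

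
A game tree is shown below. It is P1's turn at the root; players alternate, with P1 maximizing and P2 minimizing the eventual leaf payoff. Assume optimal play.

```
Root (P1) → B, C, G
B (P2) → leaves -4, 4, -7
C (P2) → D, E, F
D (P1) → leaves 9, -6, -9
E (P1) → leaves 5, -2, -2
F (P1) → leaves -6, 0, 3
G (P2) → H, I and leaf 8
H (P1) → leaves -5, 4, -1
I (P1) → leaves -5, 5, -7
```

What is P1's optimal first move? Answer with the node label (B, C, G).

B (P2): min(-4, 4, -7) = -7
D (P1): max(9, -6, -9) = 9
E (P1): max(5, -2, -2) = 5
F (P1): max(-6, 0, 3) = 3
C (P2): min(9, 5, 3) = 3
H (P1): max(-5, 4, -1) = 4
I (P1): max(-5, 5, -7) = 5
G (P2): min(4, 5, 8) = 4
Root (P1): max(-7, 3, 4) = 4
P1 picks the child with the highest value: G (value 4).

G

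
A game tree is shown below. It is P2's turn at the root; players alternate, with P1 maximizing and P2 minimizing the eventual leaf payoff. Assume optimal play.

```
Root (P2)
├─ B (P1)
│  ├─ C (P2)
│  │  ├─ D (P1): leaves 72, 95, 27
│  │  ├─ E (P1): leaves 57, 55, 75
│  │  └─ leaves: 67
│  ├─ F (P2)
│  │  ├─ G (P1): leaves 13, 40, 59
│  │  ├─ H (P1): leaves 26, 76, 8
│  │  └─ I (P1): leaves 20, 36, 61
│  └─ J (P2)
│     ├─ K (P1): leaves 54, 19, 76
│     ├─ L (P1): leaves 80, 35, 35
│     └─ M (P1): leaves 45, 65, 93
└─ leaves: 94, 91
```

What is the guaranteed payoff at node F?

59

G: max(13, 40, 59) = 59
H: max(26, 76, 8) = 76
I: max(20, 36, 61) = 61
F: min(59, 76, 61) = 59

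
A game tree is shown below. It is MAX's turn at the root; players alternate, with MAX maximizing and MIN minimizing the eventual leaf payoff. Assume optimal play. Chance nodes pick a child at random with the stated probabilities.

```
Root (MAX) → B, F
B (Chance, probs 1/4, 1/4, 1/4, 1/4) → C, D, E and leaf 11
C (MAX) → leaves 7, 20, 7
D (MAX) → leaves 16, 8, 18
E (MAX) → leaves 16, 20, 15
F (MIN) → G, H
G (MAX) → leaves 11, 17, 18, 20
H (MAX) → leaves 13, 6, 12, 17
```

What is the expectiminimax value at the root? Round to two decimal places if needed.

17.25

C (MAX): max(7, 20, 7) = 20
D (MAX): max(16, 8, 18) = 18
E (MAX): max(16, 20, 15) = 20
B (Chance): 1/4·20 + 1/4·18 + 1/4·20 + 1/4·11 = 17.25
G (MAX): max(11, 17, 18, 20) = 20
H (MAX): max(13, 6, 12, 17) = 17
F (MIN): min(20, 17) = 17
Root (MAX): max(17.25, 17) = 17.25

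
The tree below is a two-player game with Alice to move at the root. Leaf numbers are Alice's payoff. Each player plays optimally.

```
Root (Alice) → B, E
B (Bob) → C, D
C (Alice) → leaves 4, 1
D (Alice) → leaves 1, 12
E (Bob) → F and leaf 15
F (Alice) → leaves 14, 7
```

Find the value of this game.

14

C (Alice): max(4, 1) = 4
D (Alice): max(1, 12) = 12
B (Bob): min(4, 12) = 4
F (Alice): max(14, 7) = 14
E (Bob): min(14, 15) = 14
Root (Alice): max(4, 14) = 14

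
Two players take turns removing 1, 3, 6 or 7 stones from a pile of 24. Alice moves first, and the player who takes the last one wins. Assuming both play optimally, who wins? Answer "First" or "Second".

Positions where the player to move wins (W) vs loses (L):
i:   0  1  2  3  4  5  6  7  8  9 10 11 12 13 14 15 16 17 18 19 20 21 22 23 24
     L  W  L  W  L  W  W  W  W  W  W  W  L  W  L  W  L  W  W  W  W  W  W  W  L
Position 24 is L, so the second player wins.

Second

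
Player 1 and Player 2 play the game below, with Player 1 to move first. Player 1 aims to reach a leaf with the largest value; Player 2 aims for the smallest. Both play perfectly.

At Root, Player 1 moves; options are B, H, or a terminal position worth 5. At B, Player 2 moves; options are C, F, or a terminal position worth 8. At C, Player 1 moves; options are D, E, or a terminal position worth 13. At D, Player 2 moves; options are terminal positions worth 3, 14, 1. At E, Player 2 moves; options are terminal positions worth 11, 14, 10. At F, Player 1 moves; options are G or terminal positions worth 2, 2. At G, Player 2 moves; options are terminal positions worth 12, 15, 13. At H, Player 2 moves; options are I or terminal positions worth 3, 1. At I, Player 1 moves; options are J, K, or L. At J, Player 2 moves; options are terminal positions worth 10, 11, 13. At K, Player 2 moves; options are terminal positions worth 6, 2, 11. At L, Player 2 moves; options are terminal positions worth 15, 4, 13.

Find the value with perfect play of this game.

D (Player 2): min(3, 14, 1) = 1
E (Player 2): min(11, 14, 10) = 10
C (Player 1): max(1, 10, 13) = 13
G (Player 2): min(12, 15, 13) = 12
F (Player 1): max(12, 2, 2) = 12
B (Player 2): min(13, 12, 8) = 8
J (Player 2): min(10, 11, 13) = 10
K (Player 2): min(6, 2, 11) = 2
L (Player 2): min(15, 4, 13) = 4
I (Player 1): max(10, 2, 4) = 10
H (Player 2): min(10, 3, 1) = 1
Root (Player 1): max(8, 1, 5) = 8

8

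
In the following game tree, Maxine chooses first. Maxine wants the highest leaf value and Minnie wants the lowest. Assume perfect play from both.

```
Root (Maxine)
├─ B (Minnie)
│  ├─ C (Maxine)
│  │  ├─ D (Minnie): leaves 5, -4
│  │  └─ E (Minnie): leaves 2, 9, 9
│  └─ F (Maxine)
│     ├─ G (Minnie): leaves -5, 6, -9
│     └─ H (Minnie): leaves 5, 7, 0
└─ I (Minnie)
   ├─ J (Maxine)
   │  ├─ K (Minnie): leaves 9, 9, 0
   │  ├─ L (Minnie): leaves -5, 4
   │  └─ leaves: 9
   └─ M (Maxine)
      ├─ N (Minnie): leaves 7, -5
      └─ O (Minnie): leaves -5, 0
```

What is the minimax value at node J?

9

K: min(9, 9, 0) = 0
L: min(-5, 4) = -5
J: max(0, -5, 9) = 9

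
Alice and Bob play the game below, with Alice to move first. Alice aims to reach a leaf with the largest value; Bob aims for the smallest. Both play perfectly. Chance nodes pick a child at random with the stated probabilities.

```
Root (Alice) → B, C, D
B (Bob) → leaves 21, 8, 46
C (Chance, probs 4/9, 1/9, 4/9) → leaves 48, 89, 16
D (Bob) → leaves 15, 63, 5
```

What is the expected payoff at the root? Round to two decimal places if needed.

38.33

B (Bob): min(21, 8, 46) = 8
C (Chance): 4/9·48 + 1/9·89 + 4/9·16 = 38.33
D (Bob): min(15, 63, 5) = 5
Root (Alice): max(8, 38.33, 5) = 38.33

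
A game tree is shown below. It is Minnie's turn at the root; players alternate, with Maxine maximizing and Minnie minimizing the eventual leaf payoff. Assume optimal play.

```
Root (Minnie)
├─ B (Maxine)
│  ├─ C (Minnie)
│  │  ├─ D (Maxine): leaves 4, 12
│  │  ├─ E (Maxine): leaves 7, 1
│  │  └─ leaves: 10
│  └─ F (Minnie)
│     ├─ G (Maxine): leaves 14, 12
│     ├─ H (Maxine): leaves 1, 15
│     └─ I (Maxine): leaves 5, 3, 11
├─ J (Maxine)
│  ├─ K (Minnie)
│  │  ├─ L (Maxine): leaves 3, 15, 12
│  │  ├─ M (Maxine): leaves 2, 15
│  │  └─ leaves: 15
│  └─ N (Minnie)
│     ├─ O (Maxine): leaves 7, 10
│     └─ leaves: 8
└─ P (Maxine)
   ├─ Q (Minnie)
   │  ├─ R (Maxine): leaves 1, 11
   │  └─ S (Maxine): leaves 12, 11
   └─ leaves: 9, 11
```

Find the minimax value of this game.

D (Maxine): max(4, 12) = 12
E (Maxine): max(7, 1) = 7
C (Minnie): min(12, 7, 10) = 7
G (Maxine): max(14, 12) = 14
H (Maxine): max(1, 15) = 15
I (Maxine): max(5, 3, 11) = 11
F (Minnie): min(14, 15, 11) = 11
B (Maxine): max(7, 11) = 11
L (Maxine): max(3, 15, 12) = 15
M (Maxine): max(2, 15) = 15
K (Minnie): min(15, 15, 15) = 15
O (Maxine): max(7, 10) = 10
N (Minnie): min(10, 8) = 8
J (Maxine): max(15, 8) = 15
R (Maxine): max(1, 11) = 11
S (Maxine): max(12, 11) = 12
Q (Minnie): min(11, 12) = 11
P (Maxine): max(11, 9, 11) = 11
Root (Minnie): min(11, 15, 11) = 11

11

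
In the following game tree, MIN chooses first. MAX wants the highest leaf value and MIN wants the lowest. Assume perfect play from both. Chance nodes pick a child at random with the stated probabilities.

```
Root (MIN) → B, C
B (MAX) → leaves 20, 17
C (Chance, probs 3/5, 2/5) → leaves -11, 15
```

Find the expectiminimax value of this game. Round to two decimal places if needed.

B (MAX): max(20, 17) = 20
C (Chance): 3/5·-11 + 2/5·15 = -0.6
Root (MIN): min(20, -0.6) = -0.6

-0.6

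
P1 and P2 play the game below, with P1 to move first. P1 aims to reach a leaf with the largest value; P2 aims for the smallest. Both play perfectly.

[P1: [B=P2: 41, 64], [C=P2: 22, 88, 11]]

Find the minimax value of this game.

41

B (P2): min(41, 64) = 41
C (P2): min(22, 88, 11) = 11
Root (P1): max(41, 11) = 41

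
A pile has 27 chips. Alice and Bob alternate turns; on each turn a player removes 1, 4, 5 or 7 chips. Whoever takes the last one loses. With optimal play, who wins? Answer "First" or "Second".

Positions where the player to move wins (W) vs loses (L):
i:   0  1  2  3  4  5  6  7  8  9 10 11 12 13 14 15 16 17 18 19 20 21 22 23 24 25 26 27
     W  L  W  L  W  W  W  W  W  L  W  L  W  W  W  W  W  L  W  L  W  W  W  W  W  L  W  L
Position 27 is L, so the second player wins.

Second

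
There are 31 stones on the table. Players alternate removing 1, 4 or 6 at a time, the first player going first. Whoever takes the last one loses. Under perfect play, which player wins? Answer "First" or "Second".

Second

Positions where the player to move wins (W) vs loses (L):
i:   0  1  2  3  4  5  6  7  8  9 10 11 12 13 14 15 16 17 18 19 20 21 22 23 24 25 26 27 28 29 30 31
     W  L  W  L  W  W  L  W  L  W  W  L  W  L  W  W  L  W  L  W  W  L  W  L  W  W  L  W  L  W  W  L
Position 31 is L, so the second player wins.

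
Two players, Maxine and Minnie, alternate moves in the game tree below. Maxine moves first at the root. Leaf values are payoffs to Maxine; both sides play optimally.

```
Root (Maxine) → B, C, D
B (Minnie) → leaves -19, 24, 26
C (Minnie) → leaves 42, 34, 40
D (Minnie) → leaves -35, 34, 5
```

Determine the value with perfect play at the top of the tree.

34

B (Minnie): min(-19, 24, 26) = -19
C (Minnie): min(42, 34, 40) = 34
D (Minnie): min(-35, 34, 5) = -35
Root (Maxine): max(-19, 34, -35) = 34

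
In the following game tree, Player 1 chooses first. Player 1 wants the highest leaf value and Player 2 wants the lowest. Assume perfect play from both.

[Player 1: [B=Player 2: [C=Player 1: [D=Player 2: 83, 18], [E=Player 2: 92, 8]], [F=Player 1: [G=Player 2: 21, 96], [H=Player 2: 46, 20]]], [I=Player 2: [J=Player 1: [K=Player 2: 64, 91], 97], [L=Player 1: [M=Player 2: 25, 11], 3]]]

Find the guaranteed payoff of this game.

18

D (Player 2): min(83, 18) = 18
E (Player 2): min(92, 8) = 8
C (Player 1): max(18, 8) = 18
G (Player 2): min(21, 96) = 21
H (Player 2): min(46, 20) = 20
F (Player 1): max(21, 20) = 21
B (Player 2): min(18, 21) = 18
K (Player 2): min(64, 91) = 64
J (Player 1): max(64, 97) = 97
M (Player 2): min(25, 11) = 11
L (Player 1): max(11, 3) = 11
I (Player 2): min(97, 11) = 11
Root (Player 1): max(18, 11) = 18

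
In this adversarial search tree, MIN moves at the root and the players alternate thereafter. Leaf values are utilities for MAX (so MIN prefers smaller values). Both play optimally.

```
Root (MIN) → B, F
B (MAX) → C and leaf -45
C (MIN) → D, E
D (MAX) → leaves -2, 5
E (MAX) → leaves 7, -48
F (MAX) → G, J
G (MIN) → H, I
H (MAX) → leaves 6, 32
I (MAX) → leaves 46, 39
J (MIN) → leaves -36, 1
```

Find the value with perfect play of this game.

D (MAX): max(-2, 5) = 5
E (MAX): max(7, -48) = 7
C (MIN): min(5, 7) = 5
B (MAX): max(5, -45) = 5
H (MAX): max(6, 32) = 32
I (MAX): max(46, 39) = 46
G (MIN): min(32, 46) = 32
J (MIN): min(-36, 1) = -36
F (MAX): max(32, -36) = 32
Root (MIN): min(5, 32) = 5

5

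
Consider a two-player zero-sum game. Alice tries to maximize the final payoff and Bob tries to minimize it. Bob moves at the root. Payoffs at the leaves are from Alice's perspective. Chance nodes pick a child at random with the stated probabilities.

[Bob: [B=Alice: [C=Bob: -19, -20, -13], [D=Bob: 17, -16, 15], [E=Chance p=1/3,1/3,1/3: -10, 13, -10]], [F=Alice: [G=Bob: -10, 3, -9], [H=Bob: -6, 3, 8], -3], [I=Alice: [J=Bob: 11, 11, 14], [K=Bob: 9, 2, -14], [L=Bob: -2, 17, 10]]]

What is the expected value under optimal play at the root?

C (Bob): min(-19, -20, -13) = -20
D (Bob): min(17, -16, 15) = -16
E (Chance): 1/3·-10 + 1/3·13 + 1/3·-10 = -2.33
B (Alice): max(-20, -16, -2.33) = -2.33
G (Bob): min(-10, 3, -9) = -10
H (Bob): min(-6, 3, 8) = -6
F (Alice): max(-10, -6, -3) = -3
J (Bob): min(11, 11, 14) = 11
K (Bob): min(9, 2, -14) = -14
L (Bob): min(-2, 17, 10) = -2
I (Alice): max(11, -14, -2) = 11
Root (Bob): min(-2.33, -3, 11) = -3

-3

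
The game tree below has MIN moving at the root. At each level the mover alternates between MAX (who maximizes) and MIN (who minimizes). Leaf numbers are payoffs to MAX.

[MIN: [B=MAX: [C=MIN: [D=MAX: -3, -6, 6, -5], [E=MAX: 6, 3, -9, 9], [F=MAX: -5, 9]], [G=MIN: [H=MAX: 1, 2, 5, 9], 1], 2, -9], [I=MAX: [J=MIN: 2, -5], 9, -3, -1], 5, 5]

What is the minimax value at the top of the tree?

D (MAX): max(-3, -6, 6, -5) = 6
E (MAX): max(6, 3, -9, 9) = 9
F (MAX): max(-5, 9) = 9
C (MIN): min(6, 9, 9) = 6
H (MAX): max(1, 2, 5, 9) = 9
G (MIN): min(9, 1) = 1
B (MAX): max(6, 1, 2, -9) = 6
J (MIN): min(2, -5) = -5
I (MAX): max(-5, 9, -3, -1) = 9
Root (MIN): min(6, 9, 5, 5) = 5

5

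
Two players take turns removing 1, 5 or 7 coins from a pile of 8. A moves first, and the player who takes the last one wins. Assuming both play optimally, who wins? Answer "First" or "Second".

Second

W/L table (W = player to move can force a win):
i:   0  1  2  3  4  5  6  7  8
     L  W  L  W  L  W  L  W  L
Position 8 is L, so the second player wins.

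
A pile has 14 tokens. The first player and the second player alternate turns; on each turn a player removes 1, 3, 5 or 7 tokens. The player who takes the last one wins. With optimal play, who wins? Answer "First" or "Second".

Compute winning (W) and losing (L) positions by backward induction:
i:   0  1  2  3  4  5  6  7  8  9 10 11 12 13 14
     L  W  L  W  L  W  L  W  L  W  L  W  L  W  L
Position 14 is L, so the second player wins.

Second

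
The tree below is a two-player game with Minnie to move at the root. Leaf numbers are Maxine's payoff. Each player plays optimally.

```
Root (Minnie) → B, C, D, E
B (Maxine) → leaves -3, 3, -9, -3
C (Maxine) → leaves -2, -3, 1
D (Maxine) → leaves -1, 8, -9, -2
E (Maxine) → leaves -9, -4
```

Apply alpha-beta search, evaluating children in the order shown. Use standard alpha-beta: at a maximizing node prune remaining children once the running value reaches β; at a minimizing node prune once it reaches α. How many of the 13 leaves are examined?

11

B [α=-∞,β=+∞]: v=3
C [α=-∞,β=3]: v=1
D [α=-∞,β=1]: v=8 after child 2 ≥ β → β-cutoff, skip 2
E [α=-∞,β=1]: v=-4
Root [α=-∞,β=+∞]: v=-4
Leaves evaluated: 11 of 13.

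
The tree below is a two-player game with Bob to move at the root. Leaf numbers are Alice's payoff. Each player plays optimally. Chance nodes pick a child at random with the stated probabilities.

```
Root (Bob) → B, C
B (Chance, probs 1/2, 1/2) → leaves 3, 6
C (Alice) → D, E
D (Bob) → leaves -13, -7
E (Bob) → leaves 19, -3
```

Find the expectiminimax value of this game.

B (Chance): 1/2·3 + 1/2·6 = 4.5
D (Bob): min(-13, -7) = -13
E (Bob): min(19, -3) = -3
C (Alice): max(-13, -3) = -3
Root (Bob): min(4.5, -3) = -3

-3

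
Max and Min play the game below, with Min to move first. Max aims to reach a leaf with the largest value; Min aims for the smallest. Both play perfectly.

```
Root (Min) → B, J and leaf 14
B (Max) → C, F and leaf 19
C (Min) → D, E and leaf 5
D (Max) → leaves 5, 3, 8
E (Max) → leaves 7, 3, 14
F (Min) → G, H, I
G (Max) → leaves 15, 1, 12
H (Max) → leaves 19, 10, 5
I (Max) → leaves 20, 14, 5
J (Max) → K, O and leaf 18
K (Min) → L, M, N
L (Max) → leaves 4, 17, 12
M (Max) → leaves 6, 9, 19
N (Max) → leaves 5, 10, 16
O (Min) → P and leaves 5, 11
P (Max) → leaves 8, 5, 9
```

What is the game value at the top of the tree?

D (Max): max(5, 3, 8) = 8
E (Max): max(7, 3, 14) = 14
C (Min): min(8, 14, 5) = 5
G (Max): max(15, 1, 12) = 15
H (Max): max(19, 10, 5) = 19
I (Max): max(20, 14, 5) = 20
F (Min): min(15, 19, 20) = 15
B (Max): max(5, 15, 19) = 19
L (Max): max(4, 17, 12) = 17
M (Max): max(6, 9, 19) = 19
N (Max): max(5, 10, 16) = 16
K (Min): min(17, 19, 16) = 16
P (Max): max(8, 5, 9) = 9
O (Min): min(9, 5, 11) = 5
J (Max): max(16, 5, 18) = 18
Root (Min): min(19, 18, 14) = 14

14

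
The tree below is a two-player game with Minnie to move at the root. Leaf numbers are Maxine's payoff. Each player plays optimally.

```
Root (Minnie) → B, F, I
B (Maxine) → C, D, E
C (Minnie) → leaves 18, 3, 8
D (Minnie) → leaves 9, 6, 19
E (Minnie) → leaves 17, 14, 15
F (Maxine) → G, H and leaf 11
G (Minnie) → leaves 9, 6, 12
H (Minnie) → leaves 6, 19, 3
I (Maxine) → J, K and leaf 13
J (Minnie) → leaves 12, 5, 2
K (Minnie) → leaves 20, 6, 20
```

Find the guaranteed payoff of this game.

11

C (Minnie): min(18, 3, 8) = 3
D (Minnie): min(9, 6, 19) = 6
E (Minnie): min(17, 14, 15) = 14
B (Maxine): max(3, 6, 14) = 14
G (Minnie): min(9, 6, 12) = 6
H (Minnie): min(6, 19, 3) = 3
F (Maxine): max(6, 3, 11) = 11
J (Minnie): min(12, 5, 2) = 2
K (Minnie): min(20, 6, 20) = 6
I (Maxine): max(2, 6, 13) = 13
Root (Minnie): min(14, 11, 13) = 11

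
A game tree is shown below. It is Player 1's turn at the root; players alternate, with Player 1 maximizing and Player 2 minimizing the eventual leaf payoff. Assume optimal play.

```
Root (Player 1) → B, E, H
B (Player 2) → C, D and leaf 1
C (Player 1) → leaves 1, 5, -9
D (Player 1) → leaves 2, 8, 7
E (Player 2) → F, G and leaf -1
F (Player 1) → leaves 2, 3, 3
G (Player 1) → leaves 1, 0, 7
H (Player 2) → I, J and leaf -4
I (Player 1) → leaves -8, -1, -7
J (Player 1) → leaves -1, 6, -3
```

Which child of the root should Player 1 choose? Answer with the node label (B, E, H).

C (Player 1): max(1, 5, -9) = 5
D (Player 1): max(2, 8, 7) = 8
B (Player 2): min(5, 8, 1) = 1
F (Player 1): max(2, 3, 3) = 3
G (Player 1): max(1, 0, 7) = 7
E (Player 2): min(3, 7, -1) = -1
I (Player 1): max(-8, -1, -7) = -1
J (Player 1): max(-1, 6, -3) = 6
H (Player 2): min(-1, 6, -4) = -4
Root (Player 1): max(1, -1, -4) = 1
Player 1 picks the child with the highest value: B (value 1).

B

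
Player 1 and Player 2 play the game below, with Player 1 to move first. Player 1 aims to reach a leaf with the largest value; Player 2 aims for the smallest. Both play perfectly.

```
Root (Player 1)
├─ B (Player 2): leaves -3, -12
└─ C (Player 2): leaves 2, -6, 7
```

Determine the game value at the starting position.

B (Player 2): min(-3, -12) = -12
C (Player 2): min(2, -6, 7) = -6
Root (Player 1): max(-12, -6) = -6

-6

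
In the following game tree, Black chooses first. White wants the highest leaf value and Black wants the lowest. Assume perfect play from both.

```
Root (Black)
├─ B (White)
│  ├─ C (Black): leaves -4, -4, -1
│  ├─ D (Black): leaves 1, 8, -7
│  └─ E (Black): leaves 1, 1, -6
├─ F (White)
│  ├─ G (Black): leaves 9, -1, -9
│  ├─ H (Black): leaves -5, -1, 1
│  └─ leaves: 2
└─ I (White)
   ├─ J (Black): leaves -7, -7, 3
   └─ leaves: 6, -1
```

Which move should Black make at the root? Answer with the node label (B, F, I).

B

C (Black): min(-4, -4, -1) = -4
D (Black): min(1, 8, -7) = -7
E (Black): min(1, 1, -6) = -6
B (White): max(-4, -7, -6) = -4
G (Black): min(9, -1, -9) = -9
H (Black): min(-5, -1, 1) = -5
F (White): max(-9, -5, 2) = 2
J (Black): min(-7, -7, 3) = -7
I (White): max(-7, 6, -1) = 6
Root (Black): min(-4, 2, 6) = -4
Black picks the child with the lowest value: B (value -4).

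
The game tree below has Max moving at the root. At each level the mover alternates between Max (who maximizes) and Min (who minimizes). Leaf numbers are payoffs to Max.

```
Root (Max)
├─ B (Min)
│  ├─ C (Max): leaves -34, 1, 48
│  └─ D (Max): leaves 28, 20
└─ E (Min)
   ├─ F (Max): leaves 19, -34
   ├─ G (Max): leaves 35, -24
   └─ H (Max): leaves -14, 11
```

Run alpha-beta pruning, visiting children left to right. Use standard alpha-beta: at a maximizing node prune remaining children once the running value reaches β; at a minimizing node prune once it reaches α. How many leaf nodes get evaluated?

7

C [α=-∞,β=+∞]: v=48
D [α=-∞,β=48]: v=28
B [α=-∞,β=+∞]: v=28
F [α=28,β=+∞]: v=19
E [α=28,β=+∞]: v=19 after child 1 ≤ α → α-cutoff, skip 2
Root [α=-∞,β=+∞]: v=28
Leaves evaluated: 7 of 11.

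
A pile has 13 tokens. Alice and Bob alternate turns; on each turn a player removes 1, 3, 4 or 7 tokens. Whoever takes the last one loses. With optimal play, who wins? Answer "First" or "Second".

i:   0  1  2  3  4  5  6  7  8  9 10 11 12 13
     W  L  W  L  W  W  W  W  W  L  W  L  W  W
Position 13 is W, so the first player wins.

First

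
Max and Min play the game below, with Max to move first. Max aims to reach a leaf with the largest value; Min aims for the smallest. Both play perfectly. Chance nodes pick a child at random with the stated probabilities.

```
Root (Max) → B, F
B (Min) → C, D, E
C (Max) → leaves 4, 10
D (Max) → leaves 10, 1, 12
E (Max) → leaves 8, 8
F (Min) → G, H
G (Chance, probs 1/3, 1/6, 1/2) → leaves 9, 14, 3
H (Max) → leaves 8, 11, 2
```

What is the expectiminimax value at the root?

C (Max): max(4, 10) = 10
D (Max): max(10, 1, 12) = 12
E (Max): max(8, 8) = 8
B (Min): min(10, 12, 8) = 8
G (Chance): 1/3·9 + 1/6·14 + 1/2·3 = 6.83
H (Max): max(8, 11, 2) = 11
F (Min): min(6.83, 11) = 6.83
Root (Max): max(8, 6.83) = 8

8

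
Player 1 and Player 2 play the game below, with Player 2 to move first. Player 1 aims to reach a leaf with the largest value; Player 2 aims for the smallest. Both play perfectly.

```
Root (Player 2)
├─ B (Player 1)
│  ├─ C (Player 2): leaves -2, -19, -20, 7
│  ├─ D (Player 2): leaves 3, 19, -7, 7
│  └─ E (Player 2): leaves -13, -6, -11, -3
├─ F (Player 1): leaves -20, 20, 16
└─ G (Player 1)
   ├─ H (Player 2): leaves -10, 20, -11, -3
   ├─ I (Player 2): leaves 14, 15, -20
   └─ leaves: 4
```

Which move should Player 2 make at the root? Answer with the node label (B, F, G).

B

C (Player 2): min(-2, -19, -20, 7) = -20
D (Player 2): min(3, 19, -7, 7) = -7
E (Player 2): min(-13, -6, -11, -3) = -13
B (Player 1): max(-20, -7, -13) = -7
F (Player 1): max(-20, 20, 16) = 20
H (Player 2): min(-10, 20, -11, -3) = -11
I (Player 2): min(14, 15, -20) = -20
G (Player 1): max(-11, -20, 4) = 4
Root (Player 2): min(-7, 20, 4) = -7
Player 2 picks the child with the lowest value: B (value -7).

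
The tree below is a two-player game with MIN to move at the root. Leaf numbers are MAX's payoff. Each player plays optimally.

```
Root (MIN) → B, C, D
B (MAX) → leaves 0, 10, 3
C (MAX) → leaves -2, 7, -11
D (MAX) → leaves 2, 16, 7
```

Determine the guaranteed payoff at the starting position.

B (MAX): max(0, 10, 3) = 10
C (MAX): max(-2, 7, -11) = 7
D (MAX): max(2, 16, 7) = 16
Root (MIN): min(10, 7, 16) = 7

7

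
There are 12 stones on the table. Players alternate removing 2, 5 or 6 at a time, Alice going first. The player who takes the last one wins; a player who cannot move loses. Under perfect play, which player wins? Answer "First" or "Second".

Mark each pile size as W (mover wins) or L (mover loses):
i:   0  1  2  3  4  5  6  7  8  9 10 11 12
     L  L  W  W  L  W  W  W  L  W  W  L  L
Position 12 is L, so the second player wins.

Second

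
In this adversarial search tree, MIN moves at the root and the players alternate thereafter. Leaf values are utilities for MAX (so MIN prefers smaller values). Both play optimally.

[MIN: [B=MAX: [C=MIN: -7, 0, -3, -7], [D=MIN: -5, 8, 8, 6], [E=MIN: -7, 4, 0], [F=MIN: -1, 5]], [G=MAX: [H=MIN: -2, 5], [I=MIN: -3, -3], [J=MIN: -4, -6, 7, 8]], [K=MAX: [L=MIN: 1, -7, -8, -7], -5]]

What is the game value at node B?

C: min(-7, 0, -3, -7) = -7
D: min(-5, 8, 8, 6) = -5
E: min(-7, 4, 0) = -7
F: min(-1, 5) = -1
B: max(-7, -5, -7, -1) = -1

-1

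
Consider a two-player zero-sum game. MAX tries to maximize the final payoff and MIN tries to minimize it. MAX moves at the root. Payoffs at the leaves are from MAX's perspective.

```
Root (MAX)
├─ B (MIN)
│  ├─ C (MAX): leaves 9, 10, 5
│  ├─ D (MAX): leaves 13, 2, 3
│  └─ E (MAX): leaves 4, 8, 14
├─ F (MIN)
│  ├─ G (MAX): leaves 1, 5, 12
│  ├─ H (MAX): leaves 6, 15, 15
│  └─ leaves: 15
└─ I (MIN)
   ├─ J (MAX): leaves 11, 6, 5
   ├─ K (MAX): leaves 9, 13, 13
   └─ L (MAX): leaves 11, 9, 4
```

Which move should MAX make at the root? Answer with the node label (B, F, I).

C (MAX): max(9, 10, 5) = 10
D (MAX): max(13, 2, 3) = 13
E (MAX): max(4, 8, 14) = 14
B (MIN): min(10, 13, 14) = 10
G (MAX): max(1, 5, 12) = 12
H (MAX): max(6, 15, 15) = 15
F (MIN): min(12, 15, 15) = 12
J (MAX): max(11, 6, 5) = 11
K (MAX): max(9, 13, 13) = 13
L (MAX): max(11, 9, 4) = 11
I (MIN): min(11, 13, 11) = 11
Root (MAX): max(10, 12, 11) = 12
MAX picks the child with the highest value: F (value 12).

F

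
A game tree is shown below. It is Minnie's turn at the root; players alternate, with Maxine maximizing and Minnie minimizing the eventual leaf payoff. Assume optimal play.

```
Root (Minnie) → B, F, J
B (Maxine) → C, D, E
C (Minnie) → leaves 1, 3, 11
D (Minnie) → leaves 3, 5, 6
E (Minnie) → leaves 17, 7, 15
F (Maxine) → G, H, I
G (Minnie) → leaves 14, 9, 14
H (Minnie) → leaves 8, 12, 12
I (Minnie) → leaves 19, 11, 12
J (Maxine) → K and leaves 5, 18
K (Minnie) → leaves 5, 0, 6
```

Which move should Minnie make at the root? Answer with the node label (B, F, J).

C (Minnie): min(1, 3, 11) = 1
D (Minnie): min(3, 5, 6) = 3
E (Minnie): min(17, 7, 15) = 7
B (Maxine): max(1, 3, 7) = 7
G (Minnie): min(14, 9, 14) = 9
H (Minnie): min(8, 12, 12) = 8
I (Minnie): min(19, 11, 12) = 11
F (Maxine): max(9, 8, 11) = 11
K (Minnie): min(5, 0, 6) = 0
J (Maxine): max(0, 5, 18) = 18
Root (Minnie): min(7, 11, 18) = 7
Minnie picks the child with the lowest value: B (value 7).

B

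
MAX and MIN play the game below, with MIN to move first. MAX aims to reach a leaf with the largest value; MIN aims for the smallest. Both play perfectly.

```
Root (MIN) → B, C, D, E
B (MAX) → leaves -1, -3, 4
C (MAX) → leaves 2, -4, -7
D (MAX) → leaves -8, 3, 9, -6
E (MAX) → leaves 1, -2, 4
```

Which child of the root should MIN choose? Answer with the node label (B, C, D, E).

C

B (MAX): max(-1, -3, 4) = 4
C (MAX): max(2, -4, -7) = 2
D (MAX): max(-8, 3, 9, -6) = 9
E (MAX): max(1, -2, 4) = 4
Root (MIN): min(4, 2, 9, 4) = 2
MIN picks the child with the lowest value: C (value 2).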